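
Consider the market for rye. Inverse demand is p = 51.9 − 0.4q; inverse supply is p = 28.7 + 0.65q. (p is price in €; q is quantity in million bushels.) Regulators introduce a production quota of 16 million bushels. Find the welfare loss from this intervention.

Competitive equilibrium: 51.9 − 0.4q = 28.7 + 0.65q → q* = 22.0952, p* = 43.0619.
At q = 16: demand price = 51.9 − 0.4·16 = 45.5; supply price = 28.7 + 0.65·16 = 39.1.
Δq = 22.0952 − 16 = 6.0952; wedge = 45.5 − 39.1 = 6.4.
Welfare loss = ½ × 6.0952 × 6.4 = €19.50 million.

€19.50 million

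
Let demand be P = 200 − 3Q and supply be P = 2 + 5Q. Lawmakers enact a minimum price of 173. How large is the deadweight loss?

Competitive equilibrium: 200 − 3Q = 2 + 5Q → Q* = 24.75, P* = 125.75.
At the floor P = 173, quantity demanded = (200 − 173)/3 = 9.
Sellers' marginal cost at Q' = 9: 2 + 5·9 = 47.
ΔQ = 24.75 − 9 = 15.75; wedge = 173 − 47 = 126.
Deadweight loss = ½ × 15.75 × 126 = 992.25.

992.25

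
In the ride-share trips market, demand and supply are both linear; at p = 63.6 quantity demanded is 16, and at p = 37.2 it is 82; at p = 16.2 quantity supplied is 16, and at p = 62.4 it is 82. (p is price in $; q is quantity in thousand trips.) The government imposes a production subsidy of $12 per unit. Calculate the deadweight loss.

$65.45 thousand

Demand slope = (37.2 − 63.6)/(82 − 16) = −0.4, so p = 70 − 0.4q.
Supply slope = (62.4 − 16.2)/(82 − 16) = 0.7, so p = 5 + 0.7q.
Competitive equilibrium: 70 − 0.4q = 5 + 0.7q → q* = 59.0909, p* = 46.3636.
The subsidy lowers effective supply by 12: p = 0.7q − 7.
New quantity: 70 − 0.4q = 0.7q − 7 → q' = 70.
Overproduction Δq = 70 − 59.0909 = 10.9091; wedge = subsidy = 12.
Deadweight loss = ½ × 10.9091 × 12 = $65.45 thousand.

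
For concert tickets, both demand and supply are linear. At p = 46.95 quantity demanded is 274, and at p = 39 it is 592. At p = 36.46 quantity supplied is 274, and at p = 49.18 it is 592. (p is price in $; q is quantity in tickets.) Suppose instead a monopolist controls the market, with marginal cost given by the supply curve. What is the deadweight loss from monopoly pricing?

$475.36

Demand slope = (39 − 46.95)/(592 − 274) = −0.025, so p = 53.8 − 0.025q.
Supply slope = (49.18 − 36.46)/(592 − 274) = 0.04, so p = 25.5 + 0.04q.
Competitive equilibrium: 53.8 − 0.025q = 25.5 + 0.04q → q* = 435.3846, p* = 42.9154.
Marginal revenue: MR = 53.8 − 0.05q. Set MR = MC: 53.8 − 0.05q = 25.5 + 0.04q → q_m = 314.4444.
Price p_m = 53.8 − 0.025·314.4444 = 45.9389; MC(q_m) = 25.5 + 0.04·314.4444 = 38.0778.
Competitive q* = 435.3846, so Δq = 120.9402; wedge = 45.9389 − 38.0778 = 7.8611.
Deadweight loss = ½ × 120.9402 × 7.8611 = $475.36.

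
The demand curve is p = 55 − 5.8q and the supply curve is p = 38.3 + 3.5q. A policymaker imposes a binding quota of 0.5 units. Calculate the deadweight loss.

Competitive equilibrium: 55 − 5.8q = 38.3 + 3.5q → q* = 1.7957, p* = 44.5849.
At q = 0.5: demand price = 55 − 5.8·0.5 = 52.1; supply price = 38.3 + 3.5·0.5 = 40.05.
Δq = 1.7957 − 0.5 = 1.2957; wedge = 52.1 − 40.05 = 12.05.
The triangle = ½ × 1.2957 × 12.05 = 7.81.

7.81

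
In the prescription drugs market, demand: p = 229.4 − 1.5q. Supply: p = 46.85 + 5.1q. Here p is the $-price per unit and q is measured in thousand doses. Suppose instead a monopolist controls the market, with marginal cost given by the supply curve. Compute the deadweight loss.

$86.58 thousand

Competitive equilibrium: 229.4 − 1.5q = 46.85 + 5.1q → q* = 27.6591, p* = 187.9114.
Marginal revenue: MR = 229.4 − 3q. Set MR = MC: 229.4 − 3q = 46.85 + 5.1q → q_m = 22.537.
Price p_m = 229.4 − 1.5·22.537 = 195.5945; MC(q_m) = 46.85 + 5.1·22.537 = 161.7887.
Competitive q* = 27.6591, so Δq = 5.1221; wedge = 195.5945 − 161.7887 = 33.8058.
DWL = ½ × 5.1221 × 33.8058 = $86.58 thousand.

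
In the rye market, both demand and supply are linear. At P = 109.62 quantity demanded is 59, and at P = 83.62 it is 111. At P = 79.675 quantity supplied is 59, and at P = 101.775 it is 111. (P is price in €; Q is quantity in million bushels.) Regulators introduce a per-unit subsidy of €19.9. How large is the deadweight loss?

€214.06 million

Demand slope = (83.62 − 109.62)/(111 − 59) = −0.5, so P = 139.12 − 0.5Q.
Supply slope = (101.775 − 79.675)/(111 − 59) = 0.425, so P = 54.6 + 0.425Q.
Competitive equilibrium: 139.12 − 0.5Q = 54.6 + 0.425Q → Q* = 91.373, P* = 93.4335.
The subsidy lowers effective supply by 19.9: P = 34.7 + 0.425Q.
New quantity: 139.12 − 0.5Q = 34.7 + 0.425Q → Q' = 112.8865.
Overproduction ΔQ = 112.8865 − 91.373 = 21.5135; wedge = subsidy = 19.9.
DWL = ½ × 21.5135 × 19.9 = €214.06 million.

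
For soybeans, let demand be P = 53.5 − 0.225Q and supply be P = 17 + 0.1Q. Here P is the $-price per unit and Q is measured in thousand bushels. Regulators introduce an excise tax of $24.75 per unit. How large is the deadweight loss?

Competitive equilibrium: 53.5 − 0.225Q = 17 + 0.1Q → Q* = 112.3077, P* = 28.2308.
With the tax, the buyer price exceeds the seller price by 24.75: (53.5 − 0.225Q) − (17 + 0.1Q) = 24.75 → Q' = 36.1538.
ΔQ = 112.3077 − 36.1538 = 76.1539; the wedge equals the tax, 24.75.
DWL = ½ × 76.1539 × 24.75 = $942.40 thousand.

$942.40 thousand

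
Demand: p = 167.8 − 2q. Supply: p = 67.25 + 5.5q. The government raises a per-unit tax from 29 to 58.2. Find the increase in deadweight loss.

169.75

Competitive equilibrium: 167.8 − 2q = 67.25 + 5.5q → q* = 13.4067, p* = 140.9867.
For a per-unit tax t: Δq = t/7.5, so DWL = ½·t·(t/7.5) = t²/15.
At t = 29: DWL = 56.067. At t = 58.2: DWL = 225.816.
Increase = 225.816 − 56.067 = 169.75.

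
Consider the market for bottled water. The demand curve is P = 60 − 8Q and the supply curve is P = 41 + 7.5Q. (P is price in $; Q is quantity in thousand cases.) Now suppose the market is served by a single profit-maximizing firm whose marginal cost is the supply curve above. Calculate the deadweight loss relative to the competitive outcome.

$1.35 thousand

Competitive equilibrium: 60 − 8Q = 41 + 7.5Q → Q* = 1.2258, P* = 50.1935.
Marginal revenue: MR = 60 − 16Q. Set MR = MC: 60 − 16Q = 41 + 7.5Q → Q_m = 0.8085.
Price P_m = 60 − 8·0.8085 = 53.532; MC(Q_m) = 41 + 7.5·0.8085 = 47.0638.
Competitive Q* = 1.2258, so ΔQ = 0.4173; wedge = 53.532 − 47.0638 = 6.4682.
Welfare loss = ½ × 0.4173 × 6.4682 = $1.35 thousand.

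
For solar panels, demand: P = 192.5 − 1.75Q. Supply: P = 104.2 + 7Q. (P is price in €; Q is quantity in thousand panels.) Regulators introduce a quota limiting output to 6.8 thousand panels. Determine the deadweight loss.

€47.40 thousand

Competitive equilibrium: 192.5 − 1.75Q = 104.2 + 7Q → Q* = 10.0914, P* = 174.84.
At Q = 6.8: demand price = 192.5 − 1.75·6.8 = 180.6; supply price = 104.2 + 7·6.8 = 151.8.
ΔQ = 10.0914 − 6.8 = 3.2914; wedge = 180.6 − 151.8 = 28.8.
The triangle = ½ × 3.2914 × 28.8 = €47.40 thousand.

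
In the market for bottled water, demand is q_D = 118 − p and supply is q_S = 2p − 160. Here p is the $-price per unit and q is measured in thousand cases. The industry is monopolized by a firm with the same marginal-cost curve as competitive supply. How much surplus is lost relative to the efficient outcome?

$77.01 thousand

In inverse form: demand p = 118 − q, supply p = 80 + 0.5q.
Competitive equilibrium: 118 − q = 80 + 0.5q → q* = 25.3333, p* = 92.6667.
Marginal revenue: MR = 118 − 2q. Set MR = MC: 118 − 2q = 80 + 0.5q → q_m = 15.2.
Price p_m = 118 − 1·15.2 = 102.8; MC(q_m) = 80 + 0.5·15.2 = 87.6.
Competitive q* = 25.3333, so Δq = 10.1333; wedge = 102.8 − 87.6 = 15.2.
The triangle = ½ × 10.1333 × 15.2 = $77.01 thousand.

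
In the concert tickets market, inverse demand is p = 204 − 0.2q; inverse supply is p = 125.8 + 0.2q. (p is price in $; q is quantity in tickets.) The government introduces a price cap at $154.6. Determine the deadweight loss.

Competitive equilibrium: 204 − 0.2q = 125.8 + 0.2q → q* = 195.5, p* = 164.9.
At the ceiling p = 154.6, quantity supplied = (154.6 − 125.8)/0.2 = 144.
Willingness to pay at q' = 144: 204 − 0.2·144 = 175.2.
Δq = 195.5 − 144 = 51.5; wedge = 175.2 − 154.6 = 20.6.
Deadweight loss = ½ × 51.5 × 20.6 = $530.45.

$530.45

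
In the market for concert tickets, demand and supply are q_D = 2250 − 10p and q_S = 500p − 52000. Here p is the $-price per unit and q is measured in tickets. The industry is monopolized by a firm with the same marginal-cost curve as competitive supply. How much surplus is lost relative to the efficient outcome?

In inverse form: demand p = 225 − 0.1q, supply p = 104 + 0.002q.
Competitive equilibrium: 225 − 0.1q = 104 + 0.002q → q* = 1186.2745, p* = 106.3725.
Marginal revenue: MR = 225 − 0.2q. Set MR = MC: 225 − 0.2q = 104 + 0.002q → q_m = 599.0099.
Price p_m = 225 − 0.1·599.0099 = 165.099; MC(q_m) = 104 + 0.002·599.0099 = 105.198.
Competitive q* = 1186.2745, so Δq = 587.2646; wedge = 165.099 − 105.198 = 59.901.
Deadweight loss = ½ × 587.2646 × 59.901 = $17588.87.

$17588.87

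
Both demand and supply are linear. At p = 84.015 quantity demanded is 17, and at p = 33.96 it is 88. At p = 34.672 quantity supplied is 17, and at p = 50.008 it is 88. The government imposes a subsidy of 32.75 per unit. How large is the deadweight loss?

582.28

Demand slope = (33.96 − 84.015)/(88 − 17) = −0.705, so p = 96 − 0.705q.
Supply slope = (50.008 − 34.672)/(88 − 17) = 0.216, so p = 31 + 0.216q.
Competitive equilibrium: 96 − 0.705q = 31 + 0.216q → q* = 70.5755, p* = 46.2443.
The subsidy lowers effective supply by 32.75: p = 0.216q − 1.75.
New quantity: 96 − 0.705q = 0.216q − 1.75 → q' = 106.1346.
Overproduction Δq = 106.1346 − 70.5755 = 35.5591; wedge = subsidy = 32.75.
Welfare loss = ½ × 35.5591 × 32.75 = 582.28.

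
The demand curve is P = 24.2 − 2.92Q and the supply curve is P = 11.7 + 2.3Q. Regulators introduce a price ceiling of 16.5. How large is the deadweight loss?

Competitive equilibrium: 24.2 − 2.92Q = 11.7 + 2.3Q → Q* = 2.3946, P* = 17.2077.
At the ceiling P = 16.5, quantity supplied = (16.5 − 11.7)/2.3 = 2.087.
Willingness to pay at Q' = 2.087: 24.2 − 2.92·2.087 = 18.106.
ΔQ = 2.3946 − 2.087 = 0.3076; wedge = 18.106 − 16.5 = 1.606.
Deadweight loss = ½ × 0.3076 × 1.606 = 0.25.

0.25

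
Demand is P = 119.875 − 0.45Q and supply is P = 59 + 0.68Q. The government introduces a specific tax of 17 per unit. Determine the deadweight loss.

127.88

Competitive equilibrium: 119.875 − 0.45Q = 59 + 0.68Q → Q* = 53.8717, P* = 95.6327.
With the tax, the buyer price exceeds the seller price by 17: (119.875 − 0.45Q) − (59 + 0.68Q) = 17 → Q' = 38.8274.
ΔQ = 53.8717 − 38.8274 = 15.0443; the wedge equals the tax, 17.
Deadweight loss = ½ × 15.0443 × 17 = 127.88.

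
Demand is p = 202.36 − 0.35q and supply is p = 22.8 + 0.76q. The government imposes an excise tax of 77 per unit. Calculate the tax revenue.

7114.52

Competitive equilibrium: 202.36 − 0.35q = 22.8 + 0.76q → q* = 161.7658, p* = 145.742.
With the tax, the buyer price exceeds the seller price by 77: (202.36 − 0.35q) − (22.8 + 0.76q) = 77 → q' = 92.3964.
Tax revenue = 77 × 92.3964 = 7114.52.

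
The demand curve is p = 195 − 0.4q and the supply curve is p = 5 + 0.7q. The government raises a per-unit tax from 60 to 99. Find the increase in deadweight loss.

Competitive equilibrium: 195 − 0.4q = 5 + 0.7q → q* = 172.7273, p* = 125.9091.
For a per-unit tax t: Δq = t/1.1, so DWL = ½·t·(t/1.1) = t²/2.2.
At t = 60: DWL = 1636.364. At t = 99: DWL = 4455.
Increase = 4455 − 1636.364 = 2818.64.

2818.64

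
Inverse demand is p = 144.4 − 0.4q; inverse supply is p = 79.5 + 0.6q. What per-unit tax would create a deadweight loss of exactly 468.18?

Competitive equilibrium: 144.4 − 0.4q = 79.5 + 0.6q → q* = 64.9, p* = 118.44.
A tax t gives Δq = t/1 and wedge t, so DWL = t²/2.
t²/2 = 468.18 → t² = 936.36 → t = 30.6.

30.6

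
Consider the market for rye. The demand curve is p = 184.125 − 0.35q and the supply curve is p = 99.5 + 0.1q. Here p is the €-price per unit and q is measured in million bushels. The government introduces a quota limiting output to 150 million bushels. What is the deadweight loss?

€325.85 million

Competitive equilibrium: 184.125 − 0.35q = 99.5 + 0.1q → q* = 188.0556, p* = 118.3056.
At q = 150: demand price = 184.125 − 0.35·150 = 131.625; supply price = 99.5 + 0.1·150 = 114.5.
Δq = 188.0556 − 150 = 38.0556; wedge = 131.625 − 114.5 = 17.125.
Deadweight loss = ½ × 38.0556 × 17.125 = €325.85 million.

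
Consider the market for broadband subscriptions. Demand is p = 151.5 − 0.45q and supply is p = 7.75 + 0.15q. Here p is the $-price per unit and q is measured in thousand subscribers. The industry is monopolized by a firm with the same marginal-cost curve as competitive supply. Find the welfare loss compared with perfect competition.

$3162.87 thousand

Competitive equilibrium: 151.5 − 0.45q = 7.75 + 0.15q → q* = 239.58333, p* = 43.6875.
Marginal revenue: MR = 151.5 − 0.9q. Set MR = MC: 151.5 − 0.9q = 7.75 + 0.15q → q_m = 136.90476.
Price p_m = 151.5 − 0.45·136.90476 = 89.89286; MC(q_m) = 7.75 + 0.15·136.90476 = 28.28571.
Competitive q* = 239.58333, so Δq = 102.67857; wedge = 89.89286 − 28.28571 = 61.60715.
Welfare loss = ½ × 102.67857 × 61.60715 = $3162.87 thousand.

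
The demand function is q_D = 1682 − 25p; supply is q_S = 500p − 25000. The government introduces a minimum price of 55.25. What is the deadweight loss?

In inverse form: demand p = 67.28 − 0.04q, supply p = 50 + 0.002q.
Competitive equilibrium: 67.28 − 0.04q = 50 + 0.002q → q* = 411.4286, p* = 50.8229.
At the floor p = 55.25, quantity demanded = (67.28 − 55.25)/0.04 = 300.75.
Sellers' marginal cost at q' = 300.75: 50 + 0.002·300.75 = 50.6015.
Δq = 411.4286 − 300.75 = 110.6786; wedge = 55.25 − 50.6015 = 4.6485.
Welfare loss = ½ × 110.6786 × 4.6485 = 257.24.

257.24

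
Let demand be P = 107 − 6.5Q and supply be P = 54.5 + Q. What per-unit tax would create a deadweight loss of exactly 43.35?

25.5

Competitive equilibrium: 107 − 6.5Q = 54.5 + Q → Q* = 7, P* = 61.5.
A tax t gives ΔQ = t/7.5 and wedge t, so DWL = t²/15.
t²/15 = 43.35 → t² = 650.25 → t = 25.5.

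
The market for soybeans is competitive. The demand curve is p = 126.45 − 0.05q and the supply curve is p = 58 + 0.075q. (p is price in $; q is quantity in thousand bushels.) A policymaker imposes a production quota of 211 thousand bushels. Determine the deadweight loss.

Competitive equilibrium: 126.45 − 0.05q = 58 + 0.075q → q* = 547.6, p* = 99.07.
At q = 211: demand price = 126.45 − 0.05·211 = 115.9; supply price = 58 + 0.075·211 = 73.825.
Δq = 547.6 − 211 = 336.6; wedge = 115.9 − 73.825 = 42.075.
DWL = ½ × 336.6 × 42.075 = $7081.22 thousand.

$7081.22 thousand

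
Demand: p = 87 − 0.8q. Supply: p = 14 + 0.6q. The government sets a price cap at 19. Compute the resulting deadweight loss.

Competitive equilibrium: 87 − 0.8q = 14 + 0.6q → q* = 52.14286, p* = 45.28571.
At the ceiling p = 19, quantity supplied = (19 − 14)/0.6 = 8.33333.
Willingness to pay at q' = 8.33333: 87 − 0.8·8.33333 = 80.33334.
Δq = 52.14286 − 8.33333 = 43.80953; wedge = 80.33334 − 19 = 61.33334.
Welfare loss = ½ × 43.80953 × 61.33334 = 1343.49.

1343.49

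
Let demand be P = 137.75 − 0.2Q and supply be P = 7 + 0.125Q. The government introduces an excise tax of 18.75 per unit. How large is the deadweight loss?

Competitive equilibrium: 137.75 − 0.2Q = 7 + 0.125Q → Q* = 402.3077, P* = 57.2885.
With the tax, the buyer price exceeds the seller price by 18.75: (137.75 − 0.2Q) − (7 + 0.125Q) = 18.75 → Q' = 344.6154.
ΔQ = 402.3077 − 344.6154 = 57.6923; the wedge equals the tax, 18.75.
Deadweight loss = ½ × 57.6923 × 18.75 = 540.87.

540.87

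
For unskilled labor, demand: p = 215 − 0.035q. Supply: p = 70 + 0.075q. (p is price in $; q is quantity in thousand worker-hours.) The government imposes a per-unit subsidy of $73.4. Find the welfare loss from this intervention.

Competitive equilibrium: 215 − 0.035q = 70 + 0.075q → q* = 1318.1818, p* = 168.8636.
The subsidy lowers effective supply by 73.4: p = 0.075q − 3.4.
New quantity: 215 − 0.035q = 0.075q − 3.4 → q' = 1985.4545.
Overproduction Δq = 1985.4545 − 1318.1818 = 667.2727; wedge = subsidy = 73.4.
Welfare loss = ½ × 667.2727 × 73.4 = $24488.91 thousand.

$24488.91 thousand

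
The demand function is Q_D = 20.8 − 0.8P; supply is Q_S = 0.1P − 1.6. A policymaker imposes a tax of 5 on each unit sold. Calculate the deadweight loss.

In inverse form: demand P = 26 − 1.25Q, supply P = 16 + 10Q.
Competitive equilibrium: 26 − 1.25Q = 16 + 10Q → Q* = 0.8889, P* = 24.8889.
With the tax, the buyer price exceeds the seller price by 5: (26 − 1.25Q) − (16 + 10Q) = 5 → Q' = 0.4444.
ΔQ = 0.8889 − 0.4444 = 0.4445; the wedge equals the tax, 5.
DWL = ½ × 0.4445 × 5 = 1.11.

1.11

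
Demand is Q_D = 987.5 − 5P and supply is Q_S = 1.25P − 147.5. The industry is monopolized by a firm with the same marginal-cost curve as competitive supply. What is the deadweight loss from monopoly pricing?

87.78

In inverse form: demand P = 197.5 − 0.2Q, supply P = 118 + 0.8Q.
Competitive equilibrium: 197.5 − 0.2Q = 118 + 0.8Q → Q* = 79.5, P* = 181.6.
Marginal revenue: MR = 197.5 − 0.4Q. Set MR = MC: 197.5 − 0.4Q = 118 + 0.8Q → Q_m = 66.25.
Price P_m = 197.5 − 0.2·66.25 = 184.25; MC(Q_m) = 118 + 0.8·66.25 = 171.
Competitive Q* = 79.5, so ΔQ = 13.25; wedge = 184.25 − 171 = 13.25.
DWL = ½ × 13.25 × 13.25 = 87.78.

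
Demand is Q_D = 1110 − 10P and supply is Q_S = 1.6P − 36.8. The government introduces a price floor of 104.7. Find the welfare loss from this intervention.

1235.45

In inverse form: demand P = 111 − 0.1Q, supply P = 23 + 0.625Q.
Competitive equilibrium: 111 − 0.1Q = 23 + 0.625Q → Q* = 121.3793, P* = 98.8621.
At the floor P = 104.7, quantity demanded = (111 − 104.7)/0.1 = 63.
Sellers' marginal cost at Q' = 63: 23 + 0.625·63 = 62.375.
ΔQ = 121.3793 − 63 = 58.3793; wedge = 104.7 − 62.375 = 42.325.
Deadweight loss = ½ × 58.3793 × 42.325 = 1235.45.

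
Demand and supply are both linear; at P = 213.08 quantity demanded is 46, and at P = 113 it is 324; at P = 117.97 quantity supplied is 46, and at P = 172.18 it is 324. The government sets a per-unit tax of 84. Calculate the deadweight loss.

6356.76

Demand slope = (113 − 213.08)/(324 − 46) = −0.36, so P = 229.64 − 0.36Q.
Supply slope = (172.18 − 117.97)/(324 − 46) = 0.195, so P = 109 + 0.195Q.
Competitive equilibrium: 229.64 − 0.36Q = 109 + 0.195Q → Q* = 217.3694, P* = 151.387.
With the tax, the buyer price exceeds the seller price by 84: (229.64 − 0.36Q) − (109 + 0.195Q) = 84 → Q' = 66.018.
ΔQ = 217.3694 − 66.018 = 151.3514; the wedge equals the tax, 84.
Deadweight loss = ½ × 151.3514 × 84 = 6356.76.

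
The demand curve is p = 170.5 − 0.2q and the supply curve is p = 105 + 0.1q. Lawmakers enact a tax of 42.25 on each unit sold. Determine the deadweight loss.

2975.10

Competitive equilibrium: 170.5 − 0.2q = 105 + 0.1q → q* = 218.3333, p* = 126.8333.
With the tax, the buyer price exceeds the seller price by 42.25: (170.5 − 0.2q) − (105 + 0.1q) = 42.25 → q' = 77.5.
Δq = 218.3333 − 77.5 = 140.8333; the wedge equals the tax, 42.25.
Welfare loss = ½ × 140.8333 × 42.25 = 2975.10.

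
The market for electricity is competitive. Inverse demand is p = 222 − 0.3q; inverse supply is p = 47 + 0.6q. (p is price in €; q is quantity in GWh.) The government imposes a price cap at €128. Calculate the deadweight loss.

€1590.14

Competitive equilibrium: 222 − 0.3q = 47 + 0.6q → q* = 194.4444, p* = 163.6667.
At the ceiling p = 128, quantity supplied = (128 − 47)/0.6 = 135.
Willingness to pay at q' = 135: 222 − 0.3·135 = 181.5.
Δq = 194.4444 − 135 = 59.4444; wedge = 181.5 − 128 = 53.5.
Welfare loss = ½ × 59.4444 × 53.5 = €1590.14.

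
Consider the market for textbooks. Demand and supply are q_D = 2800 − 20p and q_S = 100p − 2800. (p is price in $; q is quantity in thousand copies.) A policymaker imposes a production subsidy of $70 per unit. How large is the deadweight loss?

In inverse form: demand p = 140 − 0.05q, supply p = 28 + 0.01q.
Competitive equilibrium: 140 − 0.05q = 28 + 0.01q → q* = 1866.6667, p* = 46.6667.
The subsidy lowers effective supply by 70: p = 0.01q − 42.
New quantity: 140 − 0.05q = 0.01q − 42 → q' = 3033.3333.
Overproduction Δq = 3033.3333 − 1866.6667 = 1166.6666; wedge = subsidy = 70.
The triangle = ½ × 1166.6666 × 70 = $40833.33 thousand.

$40833.33 thousand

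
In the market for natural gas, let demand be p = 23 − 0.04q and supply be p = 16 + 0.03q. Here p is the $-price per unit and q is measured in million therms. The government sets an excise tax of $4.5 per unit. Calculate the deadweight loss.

Competitive equilibrium: 23 − 0.04q = 16 + 0.03q → q* = 100, p* = 19.
With the tax, the buyer price exceeds the seller price by 4.5: (23 − 0.04q) − (16 + 0.03q) = 4.5 → q' = 35.7143.
Δq = 100 − 35.7143 = 64.2857; the wedge equals the tax, 4.5.
The triangle = ½ × 64.2857 × 4.5 = $144.64 million.

$144.64 million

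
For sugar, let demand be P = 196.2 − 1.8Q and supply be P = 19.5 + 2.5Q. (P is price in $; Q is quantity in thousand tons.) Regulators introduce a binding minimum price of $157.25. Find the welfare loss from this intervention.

$813.70 thousand

Competitive equilibrium: 196.2 − 1.8Q = 19.5 + 2.5Q → Q* = 41.09302, P* = 122.23256.
At the floor P = 157.25, quantity demanded = (196.2 − 157.25)/1.8 = 21.63889.
Sellers' marginal cost at Q' = 21.63889: 19.5 + 2.5·21.63889 = 73.59723.
ΔQ = 41.09302 − 21.63889 = 19.45413; wedge = 157.25 − 73.59723 = 83.65277.
DWL = ½ × 19.45413 × 83.65277 = $813.70 thousand.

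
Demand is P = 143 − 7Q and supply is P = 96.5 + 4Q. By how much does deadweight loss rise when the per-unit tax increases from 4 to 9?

Competitive equilibrium: 143 − 7Q = 96.5 + 4Q → Q* = 4.2273, P* = 113.4091.
For a per-unit tax t: ΔQ = t/11, so DWL = ½·t·(t/11) = t²/22.
At t = 4: DWL = 0.7273. At t = 9: DWL = 3.6818.
Increase = 3.6818 − 0.7273 = 2.95.

2.95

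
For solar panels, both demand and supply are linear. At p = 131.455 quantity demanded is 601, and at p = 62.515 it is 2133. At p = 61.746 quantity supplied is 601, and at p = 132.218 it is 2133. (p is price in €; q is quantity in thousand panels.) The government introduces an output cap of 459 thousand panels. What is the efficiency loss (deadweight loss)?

€37515.84 thousand

Demand slope = (62.515 − 131.455)/(2133 − 601) = −0.045, so p = 158.5 − 0.045q.
Supply slope = (132.218 − 61.746)/(2133 − 601) = 0.046, so p = 34.1 + 0.046q.
Competitive equilibrium: 158.5 − 0.045q = 34.1 + 0.046q → q* = 1367.033, p* = 96.9835.
At q = 459: demand price = 158.5 − 0.045·459 = 137.845; supply price = 34.1 + 0.046·459 = 55.214.
Δq = 1367.033 − 459 = 908.033; wedge = 137.845 − 55.214 = 82.631.
Deadweight loss = ½ × 908.033 × 82.631 = €37515.84 thousand.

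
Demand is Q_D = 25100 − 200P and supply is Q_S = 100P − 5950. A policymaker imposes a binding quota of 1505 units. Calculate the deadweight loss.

62857.69

In inverse form: demand P = 125.5 − 0.005Q, supply P = 59.5 + 0.01Q.
Competitive equilibrium: 125.5 − 0.005Q = 59.5 + 0.01Q → Q* = 4400, P* = 103.5.
At Q = 1505: demand price = 125.5 − 0.005·1505 = 117.975; supply price = 59.5 + 0.01·1505 = 74.55.
ΔQ = 4400 − 1505 = 2895; wedge = 117.975 − 74.55 = 43.425.
Welfare loss = ½ × 2895 × 43.425 = 62857.69.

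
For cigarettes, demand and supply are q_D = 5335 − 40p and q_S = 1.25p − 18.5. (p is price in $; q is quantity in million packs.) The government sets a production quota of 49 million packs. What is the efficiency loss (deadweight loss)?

$3701.47 million

In inverse form: demand p = 133.375 − 0.025q, supply p = 14.8 + 0.8q.
Competitive equilibrium: 133.375 − 0.025q = 14.8 + 0.8q → q* = 143.7273, p* = 129.7818.
At q = 49: demand price = 133.375 − 0.025·49 = 132.15; supply price = 14.8 + 0.8·49 = 54.
Δq = 143.7273 − 49 = 94.7273; wedge = 132.15 − 54 = 78.15.
The triangle = ½ × 94.7273 × 78.15 = $3701.47 million.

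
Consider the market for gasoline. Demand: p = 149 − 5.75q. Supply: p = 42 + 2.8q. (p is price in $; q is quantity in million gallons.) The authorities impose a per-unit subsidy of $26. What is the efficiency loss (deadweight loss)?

$39.53 million

Competitive equilibrium: 149 − 5.75q = 42 + 2.8q → q* = 12.5146, p* = 77.0409.
The subsidy lowers effective supply by 26: p = 16 + 2.8q.
New quantity: 149 − 5.75q = 16 + 2.8q → q' = 15.5556.
Overproduction Δq = 15.5556 − 12.5146 = 3.041; wedge = subsidy = 26.
Deadweight loss = ½ × 3.041 × 26 = $39.53 million.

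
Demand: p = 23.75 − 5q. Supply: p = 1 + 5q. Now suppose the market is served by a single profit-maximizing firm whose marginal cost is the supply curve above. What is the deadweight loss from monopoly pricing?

2.88

Competitive equilibrium: 23.75 − 5q = 1 + 5q → q* = 2.275, p* = 12.375.
Marginal revenue: MR = 23.75 − 10q. Set MR = MC: 23.75 − 10q = 1 + 5q → q_m = 1.5167.
Price p_m = 23.75 − 5·1.5167 = 16.1665; MC(q_m) = 1 + 5·1.5167 = 8.5835.
Competitive q* = 2.275, so Δq = 0.7583; wedge = 16.1665 − 8.5835 = 7.583.
DWL = ½ × 0.7583 × 7.583 = 2.88.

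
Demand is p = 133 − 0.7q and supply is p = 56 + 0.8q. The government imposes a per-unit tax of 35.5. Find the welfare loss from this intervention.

Competitive equilibrium: 133 − 0.7q = 56 + 0.8q → q* = 51.3333, p* = 97.0667.
With the tax, the buyer price exceeds the seller price by 35.5: (133 − 0.7q) − (56 + 0.8q) = 35.5 → q' = 27.6667.
Δq = 51.3333 − 27.6667 = 23.6666; the wedge equals the tax, 35.5.
Deadweight loss = ½ × 23.6666 × 35.5 = 420.08.

420.08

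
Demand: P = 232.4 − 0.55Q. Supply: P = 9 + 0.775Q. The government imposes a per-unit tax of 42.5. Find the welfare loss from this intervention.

Competitive equilibrium: 232.4 − 0.55Q = 9 + 0.775Q → Q* = 168.6038, P* = 139.6679.
With the tax, the buyer price exceeds the seller price by 42.5: (232.4 − 0.55Q) − (9 + 0.775Q) = 42.5 → Q' = 136.5283.
ΔQ = 168.6038 − 136.5283 = 32.0755; the wedge equals the tax, 42.5.
DWL = ½ × 32.0755 × 42.5 = 681.60.

681.60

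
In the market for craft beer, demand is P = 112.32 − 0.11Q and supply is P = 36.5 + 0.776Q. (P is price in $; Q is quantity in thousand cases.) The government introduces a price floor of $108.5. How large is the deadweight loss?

$1145.40 thousand

Competitive equilibrium: 112.32 − 0.11Q = 36.5 + 0.776Q → Q* = 85.5756, P* = 102.9067.
At the floor P = 108.5, quantity demanded = (112.32 − 108.5)/0.11 = 34.7273.
Sellers' marginal cost at Q' = 34.7273: 36.5 + 0.776·34.7273 = 63.4484.
ΔQ = 85.5756 − 34.7273 = 50.8483; wedge = 108.5 − 63.4484 = 45.0516.
Welfare loss = ½ × 50.8483 × 45.0516 = $1145.40 thousand.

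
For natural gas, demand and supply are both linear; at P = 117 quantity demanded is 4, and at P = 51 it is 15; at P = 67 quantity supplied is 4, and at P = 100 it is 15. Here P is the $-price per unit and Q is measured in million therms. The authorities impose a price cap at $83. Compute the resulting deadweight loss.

$0.22 million

Demand slope = (51 − 117)/(15 − 4) = −6, so P = 141 − 6Q.
Supply slope = (100 − 67)/(15 − 4) = 3, so P = 55 + 3Q.
Competitive equilibrium: 141 − 6Q = 55 + 3Q → Q* = 9.5556, P* = 83.6667.
At the ceiling P = 83, quantity supplied = (83 − 55)/3 = 9.3333.
Willingness to pay at Q' = 9.3333: 141 − 6·9.3333 = 85.0002.
ΔQ = 9.5556 − 9.3333 = 0.2223; wedge = 85.0002 − 83 = 2.0002.
Welfare loss = ½ × 0.2223 × 2.0002 = $0.22 million.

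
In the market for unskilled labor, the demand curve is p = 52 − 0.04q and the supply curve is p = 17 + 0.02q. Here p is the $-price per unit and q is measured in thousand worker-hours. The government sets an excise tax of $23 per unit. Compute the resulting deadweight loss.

$4408.33 thousand

Competitive equilibrium: 52 − 0.04q = 17 + 0.02q → q* = 583.3333, p* = 28.6667.
With the tax, the buyer price exceeds the seller price by 23: (52 − 0.04q) − (17 + 0.02q) = 23 → q' = 200.
Δq = 583.3333 − 200 = 383.3333; the wedge equals the tax, 23.
DWL = ½ × 383.3333 × 23 = $4408.33 thousand.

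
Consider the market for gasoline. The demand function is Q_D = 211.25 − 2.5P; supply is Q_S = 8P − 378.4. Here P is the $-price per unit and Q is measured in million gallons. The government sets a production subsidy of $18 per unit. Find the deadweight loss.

$308.57 million

In inverse form: demand P = 84.5 − 0.4Q, supply P = 47.3 + 0.125Q.
Competitive equilibrium: 84.5 − 0.4Q = 47.3 + 0.125Q → Q* = 70.8571, P* = 56.1571.
The subsidy lowers effective supply by 18: P = 29.3 + 0.125Q.
New quantity: 84.5 − 0.4Q = 29.3 + 0.125Q → Q' = 105.1429.
Overproduction ΔQ = 105.1429 − 70.8571 = 34.2858; wedge = subsidy = 18.
The triangle = ½ × 34.2858 × 18 = $308.57 million.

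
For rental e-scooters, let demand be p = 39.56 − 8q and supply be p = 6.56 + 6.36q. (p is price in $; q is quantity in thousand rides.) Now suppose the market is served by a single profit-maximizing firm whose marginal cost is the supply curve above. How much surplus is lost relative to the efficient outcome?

$4.85 thousand

Competitive equilibrium: 39.56 − 8q = 6.56 + 6.36q → q* = 2.2981, p* = 21.1756.
Marginal revenue: MR = 39.56 − 16q. Set MR = MC: 39.56 − 16q = 6.56 + 6.36q → q_m = 1.4758.
Price p_m = 39.56 − 8·1.4758 = 27.7536; MC(q_m) = 6.56 + 6.36·1.4758 = 15.9461.
Competitive q* = 2.2981, so Δq = 0.8223; wedge = 27.7536 − 15.9461 = 11.8075.
Welfare loss = ½ × 0.8223 × 11.8075 = $4.85 thousand.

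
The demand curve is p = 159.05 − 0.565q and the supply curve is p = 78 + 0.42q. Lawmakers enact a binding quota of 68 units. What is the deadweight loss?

Competitive equilibrium: 159.05 − 0.565q = 78 + 0.42q → q* = 82.2843, p* = 112.5594.
At q = 68: demand price = 159.05 − 0.565·68 = 120.63; supply price = 78 + 0.42·68 = 106.56.
Δq = 82.2843 − 68 = 14.2843; wedge = 120.63 − 106.56 = 14.07.
Deadweight loss = ½ × 14.2843 × 14.07 = 100.49.

100.49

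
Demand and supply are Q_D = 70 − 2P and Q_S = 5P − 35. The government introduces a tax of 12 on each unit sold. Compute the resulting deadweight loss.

In inverse form: demand P = 35 − 0.5Q, supply P = 7 + 0.2Q.
Competitive equilibrium: 35 − 0.5Q = 7 + 0.2Q → Q* = 40, P* = 15.
With the tax, the buyer price exceeds the seller price by 12: (35 − 0.5Q) − (7 + 0.2Q) = 12 → Q' = 22.8571.
ΔQ = 40 − 22.8571 = 17.1429; the wedge equals the tax, 12.
Deadweight loss = ½ × 17.1429 × 12 = 102.86.

102.86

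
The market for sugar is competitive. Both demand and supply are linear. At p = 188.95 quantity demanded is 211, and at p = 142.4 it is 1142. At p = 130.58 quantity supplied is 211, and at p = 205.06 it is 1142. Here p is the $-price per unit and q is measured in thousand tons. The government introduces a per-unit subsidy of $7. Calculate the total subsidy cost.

Demand slope = (142.4 − 188.95)/(1142 − 211) = −0.05, so p = 199.5 − 0.05q.
Supply slope = (205.06 − 130.58)/(1142 − 211) = 0.08, so p = 113.7 + 0.08q.
Competitive equilibrium: 199.5 − 0.05q = 113.7 + 0.08q → q* = 660, p* = 166.5.
The subsidy lowers effective supply by 7: p = 106.7 + 0.08q.
New quantity: 199.5 − 0.05q = 106.7 + 0.08q → q' = 713.8462.
Total subsidy cost = 7 × 713.8462 = $4996.92 thousand.

$4996.92 thousand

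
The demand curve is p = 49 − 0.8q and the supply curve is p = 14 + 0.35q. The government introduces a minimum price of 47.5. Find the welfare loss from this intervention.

469.01

Competitive equilibrium: 49 − 0.8q = 14 + 0.35q → q* = 30.43478, p* = 24.65217.
At the floor p = 47.5, quantity demanded = (49 − 47.5)/0.8 = 1.875.
Sellers' marginal cost at q' = 1.875: 14 + 0.35·1.875 = 14.65625.
Δq = 30.43478 − 1.875 = 28.55978; wedge = 47.5 − 14.65625 = 32.84375.
Welfare loss = ½ × 28.55978 × 32.84375 = 469.01.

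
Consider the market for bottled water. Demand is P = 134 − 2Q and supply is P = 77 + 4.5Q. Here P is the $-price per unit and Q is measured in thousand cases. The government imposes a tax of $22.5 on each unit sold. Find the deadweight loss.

$38.94 thousand

Competitive equilibrium: 134 − 2Q = 77 + 4.5Q → Q* = 8.7692, P* = 116.4615.
With the tax, the buyer price exceeds the seller price by 22.5: (134 − 2Q) − (77 + 4.5Q) = 22.5 → Q' = 5.3077.
ΔQ = 8.7692 − 5.3077 = 3.4615; the wedge equals the tax, 22.5.
The triangle = ½ × 3.4615 × 22.5 = $38.94 thousand.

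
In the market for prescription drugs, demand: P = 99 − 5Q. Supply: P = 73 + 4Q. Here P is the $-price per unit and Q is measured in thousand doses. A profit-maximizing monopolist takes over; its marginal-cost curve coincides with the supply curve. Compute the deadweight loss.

$4.79 thousand

Competitive equilibrium: 99 − 5Q = 73 + 4Q → Q* = 2.8889, P* = 84.5556.
Marginal revenue: MR = 99 − 10Q. Set MR = MC: 99 − 10Q = 73 + 4Q → Q_m = 1.8571.
Price P_m = 99 − 5·1.8571 = 89.7145; MC(Q_m) = 73 + 4·1.8571 = 80.4284.
Competitive Q* = 2.8889, so ΔQ = 1.0318; wedge = 89.7145 − 80.4284 = 9.2861.
Deadweight loss = ½ × 1.0318 × 9.2861 = $4.79 thousand.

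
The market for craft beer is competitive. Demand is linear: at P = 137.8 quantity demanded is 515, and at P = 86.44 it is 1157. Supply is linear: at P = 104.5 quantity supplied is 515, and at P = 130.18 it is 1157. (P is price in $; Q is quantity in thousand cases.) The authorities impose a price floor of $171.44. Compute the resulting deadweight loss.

$29232.24 thousand

Demand slope = (86.44 − 137.8)/(1157 − 515) = −0.08, so P = 179 − 0.08Q.
Supply slope = (130.18 − 104.5)/(1157 − 515) = 0.04, so P = 83.9 + 0.04Q.
Competitive equilibrium: 179 − 0.08Q = 83.9 + 0.04Q → Q* = 792.5, P* = 115.6.
At the floor P = 171.44, quantity demanded = (179 − 171.44)/0.08 = 94.5.
Sellers' marginal cost at Q' = 94.5: 83.9 + 0.04·94.5 = 87.68.
ΔQ = 792.5 − 94.5 = 698; wedge = 171.44 − 87.68 = 83.76.
DWL = ½ × 698 × 83.76 = $29232.24 thousand.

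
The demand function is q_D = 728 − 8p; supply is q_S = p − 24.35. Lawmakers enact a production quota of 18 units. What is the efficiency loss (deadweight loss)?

956.87

In inverse form: demand p = 91 − 0.125q, supply p = 24.35 + q.
Competitive equilibrium: 91 − 0.125q = 24.35 + q → q* = 59.2444, p* = 83.5944.
At q = 18: demand price = 91 − 0.125·18 = 88.75; supply price = 24.35 + 1·18 = 42.35.
Δq = 59.2444 − 18 = 41.2444; wedge = 88.75 − 42.35 = 46.4.
DWL = ½ × 41.2444 × 46.4 = 956.87.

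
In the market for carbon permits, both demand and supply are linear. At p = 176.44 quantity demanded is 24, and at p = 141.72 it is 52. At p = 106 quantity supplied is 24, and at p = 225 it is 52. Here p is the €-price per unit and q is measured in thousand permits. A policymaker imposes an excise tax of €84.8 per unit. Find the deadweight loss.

Demand slope = (141.72 − 176.44)/(52 − 24) = −1.24, so p = 206.2 − 1.24q.
Supply slope = (225 − 106)/(52 − 24) = 4.25, so p = 4 + 4.25q.
Competitive equilibrium: 206.2 − 1.24q = 4 + 4.25q → q* = 36.8306, p* = 160.5301.
With the tax, the buyer price exceeds the seller price by 84.8: (206.2 − 1.24q) − (4 + 4.25q) = 84.8 → q' = 21.3843.
Δq = 36.8306 − 21.3843 = 15.4463; the wedge equals the tax, 84.8.
Welfare loss = ½ × 15.4463 × 84.8 = €654.92 thousand.

€654.92 thousand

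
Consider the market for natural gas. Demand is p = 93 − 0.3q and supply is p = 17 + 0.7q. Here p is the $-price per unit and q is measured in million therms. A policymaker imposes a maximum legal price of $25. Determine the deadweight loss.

$2084.73 million

Competitive equilibrium: 93 − 0.3q = 17 + 0.7q → q* = 76, p* = 70.2.
At the ceiling p = 25, quantity supplied = (25 − 17)/0.7 = 11.4286.
Willingness to pay at q' = 11.4286: 93 − 0.3·11.4286 = 89.5714.
Δq = 76 − 11.4286 = 64.5714; wedge = 89.5714 − 25 = 64.5714.
DWL = ½ × 64.5714 × 64.5714 = $2084.73 million.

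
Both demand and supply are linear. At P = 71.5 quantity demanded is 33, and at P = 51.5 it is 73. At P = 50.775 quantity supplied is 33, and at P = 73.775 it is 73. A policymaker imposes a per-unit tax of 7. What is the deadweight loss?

Demand slope = (51.5 − 71.5)/(73 − 33) = −0.5, so P = 88 − 0.5Q.
Supply slope = (73.775 − 50.775)/(73 − 33) = 0.575, so P = 31.8 + 0.575Q.
Competitive equilibrium: 88 − 0.5Q = 31.8 + 0.575Q → Q* = 52.2791, P* = 61.8605.
With the tax, the buyer price exceeds the seller price by 7: (88 − 0.5Q) − (31.8 + 0.575Q) = 7 → Q' = 45.7674.
ΔQ = 52.2791 − 45.7674 = 6.5117; the wedge equals the tax, 7.
Welfare loss = ½ × 6.5117 × 7 = 22.79.

22.79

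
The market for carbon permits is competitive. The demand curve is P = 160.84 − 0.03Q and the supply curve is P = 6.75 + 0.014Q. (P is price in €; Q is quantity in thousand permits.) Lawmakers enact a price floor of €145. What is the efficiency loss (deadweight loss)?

Competitive equilibrium: 160.84 − 0.03Q = 6.75 + 0.014Q → Q* = 3502.0455, P* = 55.7786.
At the floor P = 145, quantity demanded = (160.84 − 145)/0.03 = 528.
Sellers' marginal cost at Q' = 528: 6.75 + 0.014·528 = 14.142.
ΔQ = 3502.0455 − 528 = 2974.0455; wedge = 145 − 14.142 = 130.858.
DWL = ½ × 2974.0455 × 130.858 = €194588.82 thousand.

€194588.82 thousand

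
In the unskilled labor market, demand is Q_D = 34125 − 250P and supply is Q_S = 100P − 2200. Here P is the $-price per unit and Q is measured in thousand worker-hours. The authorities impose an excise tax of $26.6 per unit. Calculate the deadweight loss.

$25270 thousand

In inverse form: demand P = 136.5 − 0.004Q, supply P = 22 + 0.01Q.
Competitive equilibrium: 136.5 − 0.004Q = 22 + 0.01Q → Q* = 8178.5714, P* = 103.7857.
With the tax, the buyer price exceeds the seller price by 26.6: (136.5 − 0.004Q) − (22 + 0.01Q) = 26.6 → Q' = 6278.5714.
ΔQ = 8178.5714 − 6278.5714 = 1900; the wedge equals the tax, 26.6.
The triangle = ½ × 1900 × 26.6 = $25270 thousand.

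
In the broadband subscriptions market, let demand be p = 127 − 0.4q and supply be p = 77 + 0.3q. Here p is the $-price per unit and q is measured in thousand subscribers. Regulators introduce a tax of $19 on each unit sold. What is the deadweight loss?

$257.86 thousand

Competitive equilibrium: 127 − 0.4q = 77 + 0.3q → q* = 71.4286, p* = 98.4286.
With the tax, the buyer price exceeds the seller price by 19: (127 − 0.4q) − (77 + 0.3q) = 19 → q' = 44.2857.
Δq = 71.4286 − 44.2857 = 27.1429; the wedge equals the tax, 19.
DWL = ½ × 27.1429 × 19 = $257.86 thousand.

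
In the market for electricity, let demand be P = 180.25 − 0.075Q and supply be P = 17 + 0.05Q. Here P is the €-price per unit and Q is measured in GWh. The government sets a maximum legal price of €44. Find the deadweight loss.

Competitive equilibrium: 180.25 − 0.075Q = 17 + 0.05Q → Q* = 1306, P* = 82.3.
At the ceiling P = 44, quantity supplied = (44 − 17)/0.05 = 540.
Willingness to pay at Q' = 540: 180.25 − 0.075·540 = 139.75.
ΔQ = 1306 − 540 = 766; wedge = 139.75 − 44 = 95.75.
The triangle = ½ × 766 × 95.75 = €36672.25.

€36672.25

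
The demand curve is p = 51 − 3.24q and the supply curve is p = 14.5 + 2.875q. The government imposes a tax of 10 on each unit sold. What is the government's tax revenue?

Competitive equilibrium: 51 − 3.24q = 14.5 + 2.875q → q* = 5.9689, p* = 31.6607.
With the tax, the buyer price exceeds the seller price by 10: (51 − 3.24q) − (14.5 + 2.875q) = 10 → q' = 4.3336.
Tax revenue = 10 × 4.3336 = 43.34.

43.34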